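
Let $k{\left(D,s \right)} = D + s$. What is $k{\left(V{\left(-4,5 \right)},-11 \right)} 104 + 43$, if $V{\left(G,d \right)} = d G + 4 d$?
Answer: $-1101$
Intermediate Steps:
$V{\left(G,d \right)} = 4 d + G d$ ($V{\left(G,d \right)} = G d + 4 d = 4 d + G d$)
$k{\left(V{\left(-4,5 \right)},-11 \right)} 104 + 43 = \left(5 \left(4 - 4\right) - 11\right) 104 + 43 = \left(5 \cdot 0 - 11\right) 104 + 43 = \left(0 - 11\right) 104 + 43 = \left(-11\right) 104 + 43 = -1144 + 43 = -1101$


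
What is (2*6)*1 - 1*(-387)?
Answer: 399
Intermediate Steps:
(2*6)*1 - 1*(-387) = 12*1 + 387 = 12 + 387 = 399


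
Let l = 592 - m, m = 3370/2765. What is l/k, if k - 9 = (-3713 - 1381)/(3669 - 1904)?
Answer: 576629030/5967423 ≈ 96.630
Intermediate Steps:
m = 674/553 (m = 3370*(1/2765) = 674/553 ≈ 1.2188)
l = 326702/553 (l = 592 - 1*674/553 = 592 - 674/553 = 326702/553 ≈ 590.78)
k = 10791/1765 (k = 9 + (-3713 - 1381)/(3669 - 1904) = 9 - 5094/1765 = 10791/1765 ≈ 6.1139)
l/k = 326702/(553*(10791/1765)) = (326702/553)*(1765/10791) = 576629030/5967423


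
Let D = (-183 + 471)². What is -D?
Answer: -82944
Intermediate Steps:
D = 82944 (D = 288² = 82944)
-D = -1*82944 = -82944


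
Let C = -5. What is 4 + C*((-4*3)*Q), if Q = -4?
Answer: -236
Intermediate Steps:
4 + C*((-4*3)*Q) = 4 - 5*(-4*3)*(-4) = 4 - (-60)*(-4) = 4 - 5*48 = 4 - 240 = -236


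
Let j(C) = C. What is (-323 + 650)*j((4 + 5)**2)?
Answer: 26487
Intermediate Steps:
(-323 + 650)*j((4 + 5)**2) = (-323 + 650)*(4 + 5)**2 = 327*9**2 = 327*81 = 26487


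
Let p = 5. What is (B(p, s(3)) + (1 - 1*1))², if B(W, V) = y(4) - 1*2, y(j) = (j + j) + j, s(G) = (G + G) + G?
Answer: 100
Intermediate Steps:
s(G) = 3*G (s(G) = 2*G + G = 3*G)
y(j) = 3*j (y(j) = 2*j + j = 3*j)
B(W, V) = 10 (B(W, V) = 3*4 - 1*2 = 12 - 2 = 10)
(B(p, s(3)) + (1 - 1*1))² = (10 + (1 - 1*1))² = (10 + (1 - 1))² = (10 + 0)² = 10² = 100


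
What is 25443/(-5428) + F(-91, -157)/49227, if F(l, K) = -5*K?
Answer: -1248221581/267204156 ≈ -4.6714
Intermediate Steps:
25443/(-5428) + F(-91, -157)/49227 = 25443/(-5428) - 5*(-157)/49227 = 25443*(-1/5428) + 785*(1/49227) = -25443/5428 + 785/49227 = -1248221581/267204156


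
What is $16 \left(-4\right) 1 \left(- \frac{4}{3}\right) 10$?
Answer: $\frac{2560}{3} \approx 853.33$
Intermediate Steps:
$16 \left(-4\right) 1 \left(- \frac{4}{3}\right) 10 = 16 \left(- 4 \left(\left(-4\right) \frac{1}{3}\right)\right) 10 = 16 \left(\left(-4\right) \left(- \frac{4}{3}\right)\right) 10 = 16 \cdot \frac{16}{3} \cdot 10 = \frac{256}{3} \cdot 10 = \frac{2560}{3}$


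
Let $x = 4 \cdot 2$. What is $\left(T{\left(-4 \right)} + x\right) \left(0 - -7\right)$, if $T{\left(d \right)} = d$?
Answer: $28$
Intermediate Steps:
$x = 8$
$\left(T{\left(-4 \right)} + x\right) \left(0 - -7\right) = \left(-4 + 8\right) \left(0 - -7\right) = 4 \left(0 + 7\right) = 4 \cdot 7 = 28$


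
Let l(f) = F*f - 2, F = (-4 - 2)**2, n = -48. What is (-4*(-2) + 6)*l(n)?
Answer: -24220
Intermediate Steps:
F = 36 (F = (-6)**2 = 36)
l(f) = -2 + 36*f (l(f) = 36*f - 2 = -2 + 36*f)
(-4*(-2) + 6)*l(n) = (-4*(-2) + 6)*(-2 + 36*(-48)) = (8 + 6)*(-2 - 1728) = 14*(-1730) = -24220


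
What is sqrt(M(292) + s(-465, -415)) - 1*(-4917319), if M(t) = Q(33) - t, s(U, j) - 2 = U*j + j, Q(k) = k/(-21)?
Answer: 4917319 + sqrt(9421153)/7 ≈ 4.9178e+6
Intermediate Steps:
Q(k) = -k/21 (Q(k) = k*(-1/21) = -k/21)
s(U, j) = 2 + j + U*j (s(U, j) = 2 + (U*j + j) = 2 + (j + U*j) = 2 + j + U*j)
M(t) = -11/7 - t (M(t) = -1/21*33 - t = -11/7 - t)
sqrt(M(292) + s(-465, -415)) - 1*(-4917319) = sqrt((-11/7 - 1*292) + (2 - 415 - 465*(-415))) - 1*(-4917319) = sqrt((-11/7 - 292) + (2 - 415 + 192975)) + 4917319 = sqrt(-2055/7 + 192562) + 4917319 = sqrt(1345879/7) + 4917319 = sqrt(9421153)/7 + 4917319 = 4917319 + sqrt(9421153)/7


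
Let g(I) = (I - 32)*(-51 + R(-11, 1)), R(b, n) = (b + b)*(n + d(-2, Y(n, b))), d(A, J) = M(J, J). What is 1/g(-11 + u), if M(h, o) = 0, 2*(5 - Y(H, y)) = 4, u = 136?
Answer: -1/6789 ≈ -0.00014730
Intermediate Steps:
Y(H, y) = 3 (Y(H, y) = 5 - 1/2*4 = 5 - 2 = 3)
d(A, J) = 0
R(b, n) = 2*b*n (R(b, n) = (b + b)*(n + 0) = (2*b)*n = 2*b*n)
g(I) = 2336 - 73*I (g(I) = (I - 32)*(-51 + 2*(-11)*1) = (-32 + I)*(-51 - 22) = (-32 + I)*(-73) = 2336 - 73*I)
1/g(-11 + u) = 1/(2336 - 73*(-11 + 136)) = 1/(2336 - 73*125) = 1/(2336 - 9125) = 1/(-6789) = -1/6789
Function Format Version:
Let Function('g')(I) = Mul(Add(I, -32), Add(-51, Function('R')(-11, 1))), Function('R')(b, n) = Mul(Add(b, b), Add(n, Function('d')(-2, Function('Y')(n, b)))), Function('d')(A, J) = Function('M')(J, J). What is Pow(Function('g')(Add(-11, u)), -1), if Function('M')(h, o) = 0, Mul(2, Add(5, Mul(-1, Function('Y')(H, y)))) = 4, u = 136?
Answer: Rational(-1, 6789) ≈ -0.00014730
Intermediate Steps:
Function('Y')(H, y) = 3 (Function('Y')(H, y) = Add(5, Mul(Rational(-1, 2), 4)) = Add(5, -2) = 3)
Function('d')(A, J) = 0
Function('R')(b, n) = Mul(2, b, n) (Function('R')(b, n) = Mul(Add(b, b), Add(n, 0)) = Mul(Mul(2, b), n) = Mul(2, b, n))
Function('g')(I) = Add(2336, Mul(-73, I)) (Function('g')(I) = Mul(Add(I, -32), Add(-51, Mul(2, -11, 1))) = Mul(Add(-32, I), Add(-51, -22)) = Mul(Add(-32, I), -73) = Add(2336, Mul(-73, I)))
Pow(Function('g')(Add(-11, u)), -1) = Pow(Add(2336, Mul(-73, Add(-11, 136))), -1) = Pow(Add(2336, Mul(-73, 125)), -1) = Pow(Add(2336, -9125), -1) = Pow(-6789, -1) = Rational(-1, 6789)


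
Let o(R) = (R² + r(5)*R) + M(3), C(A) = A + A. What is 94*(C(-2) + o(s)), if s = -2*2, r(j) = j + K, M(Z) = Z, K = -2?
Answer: 282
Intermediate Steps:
r(j) = -2 + j (r(j) = j - 2 = -2 + j)
C(A) = 2*A
s = -4
o(R) = 3 + R² + 3*R (o(R) = (R² + (-2 + 5)*R) + 3 = (R² + 3*R) + 3 = 3 + R² + 3*R)
94*(C(-2) + o(s)) = 94*(2*(-2) + (3 + (-4)² + 3*(-4))) = 94*(-4 + (3 + 16 - 12)) = 94*(-4 + 7) = 94*3 = 282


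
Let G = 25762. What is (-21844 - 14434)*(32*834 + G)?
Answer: -1902781100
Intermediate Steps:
(-21844 - 14434)*(32*834 + G) = (-21844 - 14434)*(32*834 + 25762) = -36278*(26688 + 25762) = -36278*52450 = -1902781100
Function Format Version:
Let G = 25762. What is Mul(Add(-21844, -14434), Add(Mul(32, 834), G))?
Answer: -1902781100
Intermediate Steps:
Mul(Add(-21844, -14434), Add(Mul(32, 834), G)) = Mul(Add(-21844, -14434), Add(Mul(32, 834), 25762)) = Mul(-36278, Add(26688, 25762)) = Mul(-36278, 52450) = -1902781100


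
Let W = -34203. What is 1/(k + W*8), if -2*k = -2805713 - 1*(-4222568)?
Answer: -2/1964103 ≈ -1.0183e-6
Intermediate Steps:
k = -1416855/2 (k = -(-2805713 - 1*(-4222568))/2 = -(-2805713 + 4222568)/2 = -½*1416855 = -1416855/2 ≈ -7.0843e+5)
1/(k + W*8) = 1/(-1416855/2 - 34203*8) = 1/(-1416855/2 - 273624) = 1/(-1964103/2) = -2/1964103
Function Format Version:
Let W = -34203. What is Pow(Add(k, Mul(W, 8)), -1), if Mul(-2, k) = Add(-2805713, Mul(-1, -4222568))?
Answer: Rational(-2, 1964103) ≈ -1.0183e-6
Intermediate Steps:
k = Rational(-1416855, 2) (k = Mul(Rational(-1, 2), Add(-2805713, Mul(-1, -4222568))) = Mul(Rational(-1, 2), Add(-2805713, 4222568)) = Mul(Rational(-1, 2), 1416855) = Rational(-1416855, 2) ≈ -7.0843e+5)
Pow(Add(k, Mul(W, 8)), -1) = Pow(Add(Rational(-1416855, 2), Mul(-34203, 8)), -1) = Pow(Add(Rational(-1416855, 2), -273624), -1) = Pow(Rational(-1964103, 2), -1) = Rational(-2, 1964103)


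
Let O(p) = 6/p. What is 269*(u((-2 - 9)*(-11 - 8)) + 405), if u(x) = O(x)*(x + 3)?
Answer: 23111673/209 ≈ 1.1058e+5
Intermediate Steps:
u(x) = 6*(3 + x)/x (u(x) = (6/x)*(x + 3) = (6/x)*(3 + x) = 6*(3 + x)/x)
269*(u((-2 - 9)*(-11 - 8)) + 405) = 269*((6 + 18/(((-2 - 9)*(-11 - 8)))) + 405) = 269*((6 + 18/((-11*(-19)))) + 405) = 269*((6 + 18/209) + 405) = 269*(1272/209 + 405) = 269*(85917/209) = 23111673/209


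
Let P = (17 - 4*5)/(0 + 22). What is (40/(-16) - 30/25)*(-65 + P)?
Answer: 53021/220 ≈ 241.00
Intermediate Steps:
P = -3/22 (P = (17 - 20)/22 = -3*1/22 = -3/22 ≈ -0.13636)
(40/(-16) - 30/25)*(-65 + P) = (40/(-16) - 30/25)*(-65 - 3/22) = (40*(-1/16) - 30*1/25)*(-1433/22) = (-5/2 - 6/5)*(-1433/22) = -37/10*(-1433/22) = 53021/220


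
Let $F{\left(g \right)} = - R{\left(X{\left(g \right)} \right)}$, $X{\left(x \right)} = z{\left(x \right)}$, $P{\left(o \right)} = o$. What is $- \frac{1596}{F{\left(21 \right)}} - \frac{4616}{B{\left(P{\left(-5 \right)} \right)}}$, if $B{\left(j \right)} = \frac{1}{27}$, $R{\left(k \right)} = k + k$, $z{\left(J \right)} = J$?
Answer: $-124594$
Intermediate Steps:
$X{\left(x \right)} = x$
$R{\left(k \right)} = 2 k$
$B{\left(j \right)} = \frac{1}{27}$
$F{\left(g \right)} = - 2 g$
$- \frac{1596}{F{\left(21 \right)}} - \frac{4616}{B{\left(P{\left(-5 \right)} \right)}} = - \frac{1596}{\left(-2\right) 21} - 4616 \frac{1}{\frac{1}{27}} = - \frac{1596}{-42} - 124632 = \left(-1596\right) \left(- \frac{1}{42}\right) - 124632 = 38 - 124632 = -124594$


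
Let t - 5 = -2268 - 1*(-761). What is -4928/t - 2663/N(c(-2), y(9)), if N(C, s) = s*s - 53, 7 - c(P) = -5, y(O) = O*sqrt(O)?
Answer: -334249/507676 ≈ -0.65839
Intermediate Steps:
t = -1502 (t = 5 + (-2268 - 1*(-761)) = 5 + (-2268 + 761) = 5 - 1507 = -1502)
y(O) = O**(3/2)
c(P) = 12 (c(P) = 7 - 1*(-5) = 7 + 5 = 12)
N(C, s) = -53 + s**2 (N(C, s) = s**2 - 53 = -53 + s**2)
-4928/t - 2663/N(c(-2), y(9)) = -4928/(-1502) - 2663/(-53 + (9**(3/2))**2) = -4928*(-1/1502) - 2663/(-53 + 27**2) = 2464/751 - 2663/(-53 + 729) = 2464/751 - 2663/676 = -334249/507676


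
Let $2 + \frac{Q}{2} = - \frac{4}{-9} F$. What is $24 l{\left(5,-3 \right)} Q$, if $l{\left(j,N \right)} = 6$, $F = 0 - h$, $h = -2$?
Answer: $-320$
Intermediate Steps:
$F = 2$ ($F = 0 - -2 = 0 + 2 = 2$)
$Q = - \frac{20}{9}$ ($Q = -4 + 2 - \frac{4}{-9} \cdot 2 = -4 + 2 \left(-4\right) \left(- \frac{1}{9}\right) 2 = -4 + 2 \cdot \frac{4}{9} \cdot 2 = -4 + 2 \cdot \frac{8}{9} = -4 + \frac{16}{9} = - \frac{20}{9} \approx -2.2222$)
$24 l{\left(5,-3 \right)} Q = 24 \cdot 6 \left(- \frac{20}{9}\right) = 144 \left(- \frac{20}{9}\right) = -320$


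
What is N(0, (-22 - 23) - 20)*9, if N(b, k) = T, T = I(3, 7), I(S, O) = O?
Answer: 63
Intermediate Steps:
T = 7
N(b, k) = 7
N(0, (-22 - 23) - 20)*9 = 7*9 = 63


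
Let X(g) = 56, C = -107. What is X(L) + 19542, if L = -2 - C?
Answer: 19598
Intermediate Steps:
L = 105 (L = -2 - 1*(-107) = -2 + 107 = 105)
X(L) + 19542 = 56 + 19542 = 19598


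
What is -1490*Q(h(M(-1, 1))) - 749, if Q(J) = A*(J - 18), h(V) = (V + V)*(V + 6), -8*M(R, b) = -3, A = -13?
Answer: -4108739/16 ≈ -2.5680e+5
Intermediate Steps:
M(R, b) = 3/8 (M(R, b) = -⅛*(-3) = 3/8)
h(V) = 2*V*(6 + V) (h(V) = (2*V)*(6 + V) = 2*V*(6 + V))
Q(J) = 234 - 13*J (Q(J) = -13*(J - 18) = -13*(-18 + J) = 234 - 13*J)
-1490*Q(h(M(-1, 1))) - 749 = -1490*(234 - 26*3*(6 + 3/8)/8) - 749 = -1490*(234 - 26*3*51/(8*8)) - 749 = -1490*(234 - 13*153/32) - 749 = -1490*(234 - 1989/32) - 749 = -1490*5499/32 - 749 = -4096755/16 - 749 = -4108739/16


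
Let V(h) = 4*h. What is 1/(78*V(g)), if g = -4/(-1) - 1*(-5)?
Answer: 1/2808 ≈ 0.00035613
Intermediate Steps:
g = 9 (g = -4*(-1) + 5 = 4 + 5 = 9)
1/(78*V(g)) = 1/(78*(4*9)) = 1/(78*36) = 1/2808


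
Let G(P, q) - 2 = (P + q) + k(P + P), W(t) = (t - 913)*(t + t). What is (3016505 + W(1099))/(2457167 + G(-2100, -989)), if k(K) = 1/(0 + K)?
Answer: 14386398600/10307135999 ≈ 1.3958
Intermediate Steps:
k(K) = 1/K
W(t) = 2*t*(-913 + t) (W(t) = (-913 + t)*(2*t) = 2*t*(-913 + t))
G(P, q) = 2 + P + q + 1/(2*P) (G(P, q) = 2 + ((P + q) + 1/(P + P)) = 2 + ((P + q) + 1/(2*P)) = 2 + (P + q + 1/(2*P)) = 2 + P + q + 1/(2*P))
(3016505 + W(1099))/(2457167 + G(-2100, -989)) = (3016505 + 2*1099*(-913 + 1099))/(2457167 + (2 - 2100 - 989 + (½)/(-2100))) = (3016505 + 2*1099*186)/(2457167 + (2 - 2100 - 989 + (½)*(-1/2100))) = (3016505 + 408828)/(2457167 + (2 - 2100 - 989 - 1/4200)) = 3425333/(2457167 - 12965401/4200) = 3425333/(10307135999/4200) = 3425333*(4200/10307135999) = 14386398600/10307135999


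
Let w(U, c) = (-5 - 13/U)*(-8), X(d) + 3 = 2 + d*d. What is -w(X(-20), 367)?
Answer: -16064/399 ≈ -40.261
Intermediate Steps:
X(d) = -1 + d**2 (X(d) = -3 + (2 + d*d) = -3 + (2 + d**2) = -1 + d**2)
w(U, c) = 40 + 104/U
-w(X(-20), 367) = -(40 + 104/(-1 + (-20)**2)) = -(40 + 104/(-1 + 400)) = -(40 + 104/399) = -1*16064/399 = -16064/399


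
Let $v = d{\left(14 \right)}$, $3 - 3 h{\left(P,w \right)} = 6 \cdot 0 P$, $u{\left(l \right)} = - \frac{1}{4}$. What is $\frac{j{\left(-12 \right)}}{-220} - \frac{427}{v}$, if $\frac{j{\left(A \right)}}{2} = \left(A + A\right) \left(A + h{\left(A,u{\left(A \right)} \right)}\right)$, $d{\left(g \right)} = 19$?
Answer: $- \frac{2363}{95} \approx -24.874$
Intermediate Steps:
$u{\left(l \right)} = - \frac{1}{4}$ ($u{\left(l \right)} = \left(-1\right) \frac{1}{4} = - \frac{1}{4}$)
$h{\left(P,w \right)} = 1$ ($h{\left(P,w \right)} = 1 - \frac{6 \cdot 0 P}{3} = 1 - \frac{0 P}{3} = 1 - 0 = 1 + 0 = 1$)
$v = 19$
$j{\left(A \right)} = 4 A \left(1 + A\right)$ ($j{\left(A \right)} = 2 \left(A + A\right) \left(A + 1\right) = 2 \cdot 2 A \left(1 + A\right) = 4 A \left(1 + A\right)$)
$\frac{j{\left(-12 \right)}}{-220} - \frac{427}{v} = \frac{4 \left(-12\right) \left(1 - 12\right)}{-220} - \frac{427}{19} = 4 \left(-12\right) \left(-11\right) \left(- \frac{1}{220}\right) - \frac{427}{19} = 528 \left(- \frac{1}{220}\right) - \frac{427}{19} = - \frac{12}{5} - \frac{427}{19} = - \frac{2363}{95}$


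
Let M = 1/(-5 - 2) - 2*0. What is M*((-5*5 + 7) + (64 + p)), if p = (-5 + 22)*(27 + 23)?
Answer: -128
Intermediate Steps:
p = 850 (p = 17*50 = 850)
M = -1/7 (M = 1/(-7) + 0 = -1/7 + 0 = -1/7 ≈ -0.14286)
M*((-5*5 + 7) + (64 + p)) = -((-5*5 + 7) + (64 + 850))/7 = -((-25 + 7) + 914)/7 = -(-18 + 914)/7 = -1/7*896 = -128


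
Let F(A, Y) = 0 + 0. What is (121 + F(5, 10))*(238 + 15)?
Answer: 30613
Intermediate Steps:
F(A, Y) = 0
(121 + F(5, 10))*(238 + 15) = (121 + 0)*(238 + 15) = 121*253 = 30613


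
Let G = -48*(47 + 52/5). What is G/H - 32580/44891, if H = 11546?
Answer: -1249630908/1295778715 ≈ -0.96439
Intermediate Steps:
G = -13776/5 (G = -48*(47 + 52*(⅕)) = -48*(47 + 52/5) = -48*287/5 = -13776/5 ≈ -2755.2)
G/H - 32580/44891 = -13776/5/11546 - 32580/44891 = -13776/5*1/11546 - 32580*1/44891 = -6888/28865 - 32580/44891 = -1249630908/1295778715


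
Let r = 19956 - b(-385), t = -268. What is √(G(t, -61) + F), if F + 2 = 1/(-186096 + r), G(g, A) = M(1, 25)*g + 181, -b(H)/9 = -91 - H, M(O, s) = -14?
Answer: √11675195789558/54498 ≈ 62.698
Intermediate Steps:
b(H) = 819 + 9*H (b(H) = -9*(-91 - H) = 819 + 9*H)
G(g, A) = 181 - 14*g (G(g, A) = -14*g + 181 = 181 - 14*g)
r = 22602 (r = 19956 - (819 + 9*(-385)) = 19956 - (819 - 3465) = 19956 - 1*(-2646) = 19956 + 2646 = 22602)
F = -326989/163494 (F = -2 + 1/(-186096 + 22602) = -2 + 1/(-163494) = -2 - 1/163494 = -326989/163494 ≈ -2.0000)
√(G(t, -61) + F) = √((181 - 14*(-268)) - 326989/163494) = √((181 + 3752) - 326989/163494) = √(3933 - 326989/163494) = √(642694913/163494) = √11675195789558/54498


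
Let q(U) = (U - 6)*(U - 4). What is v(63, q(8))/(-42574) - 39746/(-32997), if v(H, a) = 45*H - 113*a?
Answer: 95789941/82636134 ≈ 1.1592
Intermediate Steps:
q(U) = (-6 + U)*(-4 + U)
v(H, a) = -113*a + 45*H
v(63, q(8))/(-42574) - 39746/(-32997) = (-113*(24 + 8² - 10*8) + 45*63)/(-42574) - 39746/(-32997) = (-113*(24 + 64 - 80) + 2835)*(-1/42574) - 39746*(-1/32997) = (-113*8 + 2835)*(-1/42574) + 2338/1941 = (-904 + 2835)*(-1/42574) + 2338/1941 = 1931*(-1/42574) + 2338/1941 = -1931/42574 + 2338/1941 = 95789941/82636134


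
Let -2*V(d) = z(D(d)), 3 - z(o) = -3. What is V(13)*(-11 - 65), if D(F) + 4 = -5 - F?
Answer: 228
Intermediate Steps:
D(F) = -9 - F (D(F) = -4 + (-5 - F) = -9 - F)
z(o) = 6 (z(o) = 3 - 1*(-3) = 3 + 3 = 6)
V(d) = -3 (V(d) = -½*6 = -3)
V(13)*(-11 - 65) = -3*(-11 - 65) = -3*(-76) = 228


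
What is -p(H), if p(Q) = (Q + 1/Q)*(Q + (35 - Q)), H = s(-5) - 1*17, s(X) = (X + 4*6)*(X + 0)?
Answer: 62725/16 ≈ 3920.3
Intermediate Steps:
s(X) = X*(24 + X) (s(X) = (X + 24)*X = (24 + X)*X = X*(24 + X))
H = -112 (H = -5*(24 - 5) - 1*17 = -5*19 - 17 = -95 - 17 = -112)
p(Q) = 35*Q + 35/Q (p(Q) = (Q + 1/Q)*35 = 35*Q + 35/Q)
-p(H) = -(35*(-112) + 35/(-112)) = -(-3920 + 35*(-1/112)) = -(-3920 - 5/16) = -1*(-62725/16) = 62725/16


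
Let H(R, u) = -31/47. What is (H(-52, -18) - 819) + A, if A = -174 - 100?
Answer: -51402/47 ≈ -1093.7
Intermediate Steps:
H(R, u) = -31/47 (H(R, u) = -31*1/47 = -31/47)
A = -274
(H(-52, -18) - 819) + A = (-31/47 - 819) - 274 = -38524/47 - 274 = -51402/47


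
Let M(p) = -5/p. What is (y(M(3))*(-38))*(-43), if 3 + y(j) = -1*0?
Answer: -4902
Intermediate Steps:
y(j) = -3 (y(j) = -3 - 1*0 = -3 + 0 = -3)
(y(M(3))*(-38))*(-43) = -3*(-38)*(-43) = 114*(-43) = -4902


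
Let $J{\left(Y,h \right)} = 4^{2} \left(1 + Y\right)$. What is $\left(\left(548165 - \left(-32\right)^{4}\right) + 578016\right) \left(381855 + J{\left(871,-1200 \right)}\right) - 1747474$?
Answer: $30714854761$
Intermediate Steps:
$J{\left(Y,h \right)} = 16 + 16 Y$ ($J{\left(Y,h \right)} = 16 \left(1 + Y\right) = 16 + 16 Y$)
$\left(\left(548165 - \left(-32\right)^{4}\right) + 578016\right) \left(381855 + J{\left(871,-1200 \right)}\right) - 1747474 = \left(\left(548165 - \left(-32\right)^{4}\right) + 578016\right) \left(381855 + \left(16 + 16 \cdot 871\right)\right) - 1747474 = \left(\left(548165 - 1048576\right) + 578016\right) \left(381855 + \left(16 + 13936\right)\right) - 1747474 = \left(\left(548165 - 1048576\right) + 578016\right) \left(381855 + 13952\right) - 1747474 = \left(-500411 + 578016\right) 395807 - 1747474 = 77605 \cdot 395807 - 1747474 = 30716602235 - 1747474 = 30714854761$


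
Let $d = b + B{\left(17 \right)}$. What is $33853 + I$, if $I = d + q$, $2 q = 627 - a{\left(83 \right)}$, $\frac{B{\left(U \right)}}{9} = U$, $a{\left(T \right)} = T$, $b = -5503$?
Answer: $28775$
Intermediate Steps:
$B{\left(U \right)} = 9 U$
$q = 272$ ($q = \frac{627 - 83}{2} = \frac{1}{2} \cdot 544 = 272$)
$d = -5350$ ($d = -5503 + 9 \cdot 17 = -5503 + 153 = -5350$)
$I = -5078$ ($I = -5350 + 272 = -5078$)
$33853 + I = 33853 - 5078 = 28775$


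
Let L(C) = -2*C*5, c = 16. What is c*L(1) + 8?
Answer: -152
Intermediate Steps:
L(C) = -10*C
c*L(1) + 8 = 16*(-10*1) + 8 = 16*(-10) + 8 = -160 + 8 = -152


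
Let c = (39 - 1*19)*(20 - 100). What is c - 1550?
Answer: -3150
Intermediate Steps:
c = -1600 (c = (39 - 19)*(-80) = 20*(-80) = -1600)
c - 1550 = -1600 - 1550 = -3150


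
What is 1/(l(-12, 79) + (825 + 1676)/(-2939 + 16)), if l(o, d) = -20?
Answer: -2923/60961 ≈ -0.047949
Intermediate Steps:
1/(l(-12, 79) + (825 + 1676)/(-2939 + 16)) = 1/(-20 + (825 + 1676)/(-2939 + 16)) = 1/(-20 + 2501/(-2923)) = 1/(-20 + 2501*(-1/2923)) = 1/(-20 - 2501/2923) = 1/(-60961/2923) = -2923/60961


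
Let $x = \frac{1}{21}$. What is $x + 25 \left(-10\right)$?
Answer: $- \frac{5249}{21} \approx -249.95$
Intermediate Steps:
$x = \frac{1}{21} \approx 0.047619$
$x + 25 \left(-10\right) = \frac{1}{21} + 25 \left(-10\right) = \frac{1}{21} - 250 = - \frac{5249}{21}$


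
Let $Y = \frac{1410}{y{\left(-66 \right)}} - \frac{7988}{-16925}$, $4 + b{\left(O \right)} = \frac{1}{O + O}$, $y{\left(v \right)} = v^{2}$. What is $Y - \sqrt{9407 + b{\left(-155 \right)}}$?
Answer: $\frac{9776663}{12287550} - \frac{3 \sqrt{100403110}}{310} \approx -96.173$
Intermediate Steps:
$b{\left(O \right)} = -4 + \frac{1}{2 O}$ ($b{\left(O \right)} = -4 + \frac{1}{O + O} = -4 + \frac{1}{2 O}$)
$Y = \frac{9776663}{12287550}$ ($Y = \frac{1410}{\left(-66\right)^{2}} - \frac{7988}{-16925} = \frac{1410}{4356} - - \frac{7988}{16925} = 1410 \cdot \frac{1}{4356} + \frac{7988}{16925} = \frac{235}{726} + \frac{7988}{16925} = \frac{9776663}{12287550} \approx 0.79566$)
$Y - \sqrt{9407 + b{\left(-155 \right)}} = \frac{9776663}{12287550} - \sqrt{9407 - \left(4 - \frac{1}{2 \left(-155\right)}\right)} = \frac{9776663}{12287550} - \sqrt{9407 + \left(-4 + \frac{1}{2} \left(- \frac{1}{155}\right)\right)} = \frac{9776663}{12287550} - \sqrt{9407 - \frac{1241}{310}} = \frac{9776663}{12287550} - \sqrt{\frac{2914929}{310}} = \frac{9776663}{12287550} - \frac{3 \sqrt{100403110}}{310}$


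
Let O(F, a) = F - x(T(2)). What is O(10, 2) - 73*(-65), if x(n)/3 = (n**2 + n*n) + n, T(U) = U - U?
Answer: 4755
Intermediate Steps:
T(U) = 0
x(n) = 3*n + 6*n**2 (x(n) = 3*((n**2 + n*n) + n) = 3*((n**2 + n**2) + n) = 3*(2*n**2 + n) = 3*(n + 2*n**2) = 3*n + 6*n**2)
O(F, a) = F (O(F, a) = F - 3*0*(1 + 2*0) = F - 3*0*(1 + 0) = F - 3*0 = F - 1*0 = F + 0 = F)
O(10, 2) - 73*(-65) = 10 - 73*(-65) = 10 + 4745 = 4755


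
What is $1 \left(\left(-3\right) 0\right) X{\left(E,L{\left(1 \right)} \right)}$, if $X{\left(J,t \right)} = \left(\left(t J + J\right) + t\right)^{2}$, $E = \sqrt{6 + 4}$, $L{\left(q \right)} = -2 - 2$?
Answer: $0$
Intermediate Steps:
$L{\left(q \right)} = -4$
$E = \sqrt{10} \approx 3.1623$
$X{\left(J,t \right)} = \left(J + t + J t\right)^{2}$ ($X{\left(J,t \right)} = \left(\left(J t + J\right) + t\right)^{2} = \left(\left(J + J t\right) + t\right)^{2} = \left(J + t + J t\right)^{2}$)
$1 \left(\left(-3\right) 0\right) X{\left(E,L{\left(1 \right)} \right)} = 1 \left(\left(-3\right) 0\right) \left(\sqrt{10} - 4 + \sqrt{10} \left(-4\right)\right)^{2} = 1 \cdot 0 \left(\sqrt{10} - 4 - 4 \sqrt{10}\right)^{2} = 0 \left(-4 - 3 \sqrt{10}\right)^{2} = 0$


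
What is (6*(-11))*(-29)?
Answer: 1914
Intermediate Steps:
(6*(-11))*(-29) = -66*(-29) = 1914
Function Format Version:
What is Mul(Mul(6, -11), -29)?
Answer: 1914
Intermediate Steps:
Mul(Mul(6, -11), -29) = Mul(-66, -29) = 1914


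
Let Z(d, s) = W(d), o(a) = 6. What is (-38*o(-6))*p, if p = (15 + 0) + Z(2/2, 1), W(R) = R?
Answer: -3648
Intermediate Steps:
Z(d, s) = d
p = 16 (p = (15 + 0) + 2/2 = 15 + 2*(½) = 15 + 1 = 16)
(-38*o(-6))*p = -38*6*16 = -228*16 = -3648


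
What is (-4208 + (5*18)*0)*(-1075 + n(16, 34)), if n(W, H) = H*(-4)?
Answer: 5095888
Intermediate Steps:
n(W, H) = -4*H
(-4208 + (5*18)*0)*(-1075 + n(16, 34)) = (-4208 + (5*18)*0)*(-1075 - 4*34) = (-4208 + 90*0)*(-1075 - 136) = (-4208 + 0)*(-1211) = -4208*(-1211) = 5095888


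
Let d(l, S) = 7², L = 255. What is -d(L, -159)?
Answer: -49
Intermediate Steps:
d(l, S) = 49
-d(L, -159) = -1*49 = -49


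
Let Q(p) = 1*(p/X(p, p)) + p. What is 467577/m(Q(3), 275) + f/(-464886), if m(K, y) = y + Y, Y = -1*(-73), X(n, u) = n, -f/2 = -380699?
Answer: 36184172453/26963388 ≈ 1342.0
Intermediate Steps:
f = 761398 (f = -2*(-380699) = 761398)
Q(p) = 1 + p (Q(p) = 1*(p/p) + p = 1*1 + p = 1 + p)
Y = 73
m(K, y) = 73 + y (m(K, y) = y + 73 = 73 + y)
467577/m(Q(3), 275) + f/(-464886) = 467577/(73 + 275) + 761398/(-464886) = 467577/348 + 761398*(-1/464886) = 467577*(1/348) - 380699/232443 = 155859/116 - 380699/232443 = 36184172453/26963388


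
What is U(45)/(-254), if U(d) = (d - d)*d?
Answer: 0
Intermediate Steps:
U(d) = 0 (U(d) = 0*d = 0)
U(45)/(-254) = 0/(-254) = 0*(-1/254) = 0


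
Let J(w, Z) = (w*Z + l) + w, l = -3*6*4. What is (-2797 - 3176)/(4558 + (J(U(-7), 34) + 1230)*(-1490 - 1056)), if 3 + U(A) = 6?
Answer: 5973/3211040 ≈ 0.0018601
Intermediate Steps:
U(A) = 3 (U(A) = -3 + 6 = 3)
l = -72 (l = -18*4 = -72)
J(w, Z) = -72 + w + Z*w (J(w, Z) = (w*Z - 72) + w = (Z*w - 72) + w = (-72 + Z*w) + w = -72 + w + Z*w)
(-2797 - 3176)/(4558 + (J(U(-7), 34) + 1230)*(-1490 - 1056)) = (-2797 - 3176)/(4558 + ((-72 + 3 + 34*3) + 1230)*(-1490 - 1056)) = -5973/(4558 + ((-72 + 3 + 102) + 1230)*(-2546)) = -5973/(4558 + (33 + 1230)*(-2546)) = -5973/(4558 + 1263*(-2546)) = -5973/(4558 - 3215598) = -5973/(-3211040) = -5973*(-1/3211040) = 5973/3211040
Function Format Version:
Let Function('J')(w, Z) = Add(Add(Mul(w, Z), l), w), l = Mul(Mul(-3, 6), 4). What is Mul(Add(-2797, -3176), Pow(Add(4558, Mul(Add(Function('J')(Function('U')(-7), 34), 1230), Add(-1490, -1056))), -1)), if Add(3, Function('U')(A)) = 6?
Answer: Rational(5973, 3211040) ≈ 0.0018601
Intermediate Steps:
Function('U')(A) = 3 (Function('U')(A) = Add(-3, 6) = 3)
l = -72 (l = Mul(-18, 4) = -72)
Function('J')(w, Z) = Add(-72, w, Mul(Z, w)) (Function('J')(w, Z) = Add(Add(Mul(w, Z), -72), w) = Add(Add(Mul(Z, w), -72), w) = Add(Add(-72, Mul(Z, w)), w) = Add(-72, w, Mul(Z, w)))
Mul(Add(-2797, -3176), Pow(Add(4558, Mul(Add(Function('J')(Function('U')(-7), 34), 1230), Add(-1490, -1056))), -1)) = Mul(Add(-2797, -3176), Pow(Add(4558, Mul(Add(Add(-72, 3, Mul(34, 3)), 1230), Add(-1490, -1056))), -1)) = Mul(-5973, Pow(Add(4558, Mul(Add(Add(-72, 3, 102), 1230), -2546)), -1)) = Mul(-5973, Pow(Add(4558, Mul(Add(33, 1230), -2546)), -1)) = Mul(-5973, Pow(Add(4558, Mul(1263, -2546)), -1)) = Mul(-5973, Pow(Add(4558, -3215598), -1)) = Mul(-5973, Pow(-3211040, -1)) = Mul(-5973, Rational(-1, 3211040)) = Rational(5973, 3211040)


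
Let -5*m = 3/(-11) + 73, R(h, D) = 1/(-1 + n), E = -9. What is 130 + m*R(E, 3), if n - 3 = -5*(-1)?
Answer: 9850/77 ≈ 127.92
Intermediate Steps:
n = 8 (n = 3 - 5*(-1) = 3 + 5 = 8)
R(h, D) = ⅐ (R(h, D) = 1/(-1 + 8) = 1/7 = ⅐)
m = -160/11 (m = -(3/(-11) + 73)/5 = -(3*(-1/11) + 73)/5 = -(-3/11 + 73)/5 = -⅕*800/11 = -160/11 ≈ -14.545)
130 + m*R(E, 3) = 130 - 160/11*⅐ = 130 - 160/77 = 9850/77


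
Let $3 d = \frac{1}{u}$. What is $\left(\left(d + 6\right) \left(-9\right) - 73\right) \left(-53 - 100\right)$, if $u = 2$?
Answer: $\frac{39321}{2} \approx 19661.0$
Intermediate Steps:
$d = \frac{1}{6}$ ($d = \frac{1}{3 \cdot 2} = \frac{1}{3} \cdot \frac{1}{2} = \frac{1}{6} \approx 0.16667$)
$\left(\left(d + 6\right) \left(-9\right) - 73\right) \left(-53 - 100\right) = \left(\left(\frac{1}{6} + 6\right) \left(-9\right) - 73\right) \left(-53 - 100\right) = \left(\frac{37}{6} \left(-9\right) - 73\right) \left(-153\right) = \left(- \frac{111}{2} - 73\right) \left(-153\right) = \left(- \frac{257}{2}\right) \left(-153\right) = \frac{39321}{2}$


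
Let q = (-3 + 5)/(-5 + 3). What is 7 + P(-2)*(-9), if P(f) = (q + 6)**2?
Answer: -218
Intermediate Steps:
q = -1 (q = 2/(-2) = 2*(-1/2) = -1)
P(f) = 25 (P(f) = (-1 + 6)**2 = 5**2 = 25)
7 + P(-2)*(-9) = 7 + 25*(-9) = 7 - 225 = -218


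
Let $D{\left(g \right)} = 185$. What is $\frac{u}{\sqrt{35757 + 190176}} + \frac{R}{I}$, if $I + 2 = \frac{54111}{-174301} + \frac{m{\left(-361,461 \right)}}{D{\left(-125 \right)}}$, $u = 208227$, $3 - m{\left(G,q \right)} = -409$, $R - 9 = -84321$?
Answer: $\frac{17769269240}{17581} + \frac{69409 \sqrt{225933}}{75311} \approx 1.0111 \cdot 10^{6}$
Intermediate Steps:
$R = -84312$ ($R = 9 - 84321 = -84312$)
$m{\left(G,q \right)} = 412$ ($m{\left(G,q \right)} = 3 - -409 = 3 + 409 = 412$)
$I = - \frac{158229}{1896805}$ ($I = -2 + \left(\frac{54111}{-174301} + \frac{412}{185}\right) = -2 + \left(54111 \left(- \frac{1}{174301}\right) + 412 \cdot \frac{1}{185}\right) = -2 + \left(- \frac{3183}{10253} + \frac{412}{185}\right) = -2 + \frac{3635381}{1896805} = - \frac{158229}{1896805} \approx -0.083419$)
$\frac{u}{\sqrt{35757 + 190176}} + \frac{R}{I} = \frac{208227}{\sqrt{35757 + 190176}} - \frac{84312}{- \frac{158229}{1896805}} = \frac{208227}{\sqrt{225933}} - - \frac{17769269240}{17581} = 208227 \frac{\sqrt{225933}}{225933} + \frac{17769269240}{17581} = \frac{69409 \sqrt{225933}}{75311} + \frac{17769269240}{17581} = \frac{17769269240}{17581} + \frac{69409 \sqrt{225933}}{75311}$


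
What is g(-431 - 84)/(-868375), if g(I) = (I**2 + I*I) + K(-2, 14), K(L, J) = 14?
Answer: -530464/868375 ≈ -0.61087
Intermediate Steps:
g(I) = 14 + 2*I**2 (g(I) = (I**2 + I*I) + 14 = (I**2 + I**2) + 14 = 2*I**2 + 14 = 14 + 2*I**2)
g(-431 - 84)/(-868375) = (14 + 2*(-431 - 84)**2)/(-868375) = (14 + 2*(-515)**2)*(-1/868375) = (14 + 2*265225)*(-1/868375) = (14 + 530450)*(-1/868375) = 530464*(-1/868375) = -530464/868375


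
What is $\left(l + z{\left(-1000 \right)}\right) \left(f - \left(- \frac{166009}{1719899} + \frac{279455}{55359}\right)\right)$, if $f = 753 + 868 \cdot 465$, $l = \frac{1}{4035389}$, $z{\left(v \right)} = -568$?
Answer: $- \frac{88247366489183142369981629}{384217008494655249} \approx -2.2968 \cdot 10^{8}$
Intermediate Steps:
$l = \frac{1}{4035389} \approx 2.4781 \cdot 10^{-7}$
$f = 404373$ ($f = 753 + 403620 = 404373$)
$\left(l + z{\left(-1000 \right)}\right) \left(f - \left(- \frac{166009}{1719899} + \frac{279455}{55359}\right)\right) = \left(\frac{1}{4035389} - 568\right) \left(404373 - \left(- \frac{166009}{1719899} + \frac{279455}{55359}\right)\right) = - \frac{2292100951 \left(404373 - \frac{471444282814}{95211888741}\right)}{4035389} = \left(- \frac{2292100951}{4035389}\right) \frac{38500645641581579}{95211888741} = - \frac{88247366489183142369981629}{384217008494655249}$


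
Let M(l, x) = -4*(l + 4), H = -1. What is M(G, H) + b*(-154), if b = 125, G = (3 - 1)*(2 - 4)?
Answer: -19250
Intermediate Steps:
G = -4 (G = 2*(-2) = -4)
M(l, x) = -16 - 4*l (M(l, x) = -4*(4 + l) = -16 - 4*l)
M(G, H) + b*(-154) = (-16 - 4*(-4)) + 125*(-154) = (-16 + 16) - 19250 = 0 - 19250 = -19250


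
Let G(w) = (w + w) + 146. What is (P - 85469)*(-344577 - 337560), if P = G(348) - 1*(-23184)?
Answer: 41912543691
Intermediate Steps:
G(w) = 146 + 2*w (G(w) = 2*w + 146 = 146 + 2*w)
P = 24026 (P = (146 + 2*348) - 1*(-23184) = (146 + 696) + 23184 = 842 + 23184 = 24026)
(P - 85469)*(-344577 - 337560) = (24026 - 85469)*(-344577 - 337560) = -61443*(-682137) = 41912543691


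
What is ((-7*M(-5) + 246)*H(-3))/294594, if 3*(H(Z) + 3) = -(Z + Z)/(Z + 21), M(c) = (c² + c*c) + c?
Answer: 299/441891 ≈ 0.00067664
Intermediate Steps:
M(c) = c + 2*c² (M(c) = (c² + c²) + c = 2*c² + c = c + 2*c²)
H(Z) = -3 - 2*Z/(3*(21 + Z)) (H(Z) = -3 + (-(Z + Z)/(Z + 21))/3 = -3 + (-2*Z/(21 + Z))/3 = -3 - 2*Z/(3*(21 + Z)))
((-7*M(-5) + 246)*H(-3))/294594 = ((-(-35)*(1 + 2*(-5)) + 246)*((-189 - 11*(-3))/(3*(21 - 3))))/294594 = ((-(-35)*(1 - 10) + 246)*((⅓)*(-189 + 33)/18))*(1/294594) = ((-(-35)*(-9) + 246)*((⅓)*(1/18)*(-156)))*(1/294594) = ((-7*45 + 246)*(-26/9))*(1/294594) = ((-315 + 246)*(-26/9))*(1/294594) = -69*(-26/9)*(1/294594) = (598/3)*(1/294594) = 299/441891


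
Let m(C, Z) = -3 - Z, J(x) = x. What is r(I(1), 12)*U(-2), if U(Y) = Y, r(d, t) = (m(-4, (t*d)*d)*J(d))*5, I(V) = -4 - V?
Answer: -15150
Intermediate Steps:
r(d, t) = 5*d*(-3 - t*d²) (r(d, t) = ((-3 - t*d*d)*d)*5 = ((-3 - d*t*d)*d)*5 = ((-3 - t*d²)*d)*5 = (d*(-3 - t*d²))*5 = 5*d*(-3 - t*d²))
r(I(1), 12)*U(-2) = -5*(-4 - 1*1)*(3 + 12*(-4 - 1*1)²)*(-2) = -5*(-4 - 1)*(3 + 12*(-4 - 1)²)*(-2) = -5*(-5)*(3 + 12*(-5)²)*(-2) = -5*(-5)*(3 + 12*25)*(-2) = -5*(-5)*(3 + 300)*(-2) = -5*(-5)*303*(-2) = 7575*(-2) = -15150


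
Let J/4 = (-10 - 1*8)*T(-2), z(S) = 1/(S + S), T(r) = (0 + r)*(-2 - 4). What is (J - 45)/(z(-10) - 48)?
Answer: 18180/961 ≈ 18.918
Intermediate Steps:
T(r) = -6*r (T(r) = r*(-6) = -6*r)
z(S) = 1/(2*S)
J = -864 (J = 4*((-10 - 1*8)*(-6*(-2))) = 4*((-10 - 8)*12) = 4*(-18*12) = 4*(-216) = -864)
(J - 45)/(z(-10) - 48) = (-864 - 45)/((½)/(-10) - 48) = -909/((½)*(-⅒) - 48) = -909/(-1/20 - 48) = -909/(-961/20) = -909*(-20/961) = 18180/961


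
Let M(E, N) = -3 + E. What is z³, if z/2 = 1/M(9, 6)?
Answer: 1/27 ≈ 0.037037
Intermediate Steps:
z = ⅓ (z = 2/(-3 + 9) = 2/6 = 2*(⅙) = ⅓ ≈ 0.33333)
z³ = (⅓)³ = 1/27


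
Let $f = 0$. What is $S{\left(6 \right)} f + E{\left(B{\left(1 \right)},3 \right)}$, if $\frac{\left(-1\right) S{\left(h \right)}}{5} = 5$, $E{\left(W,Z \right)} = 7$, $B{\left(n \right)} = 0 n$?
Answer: $7$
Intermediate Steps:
$B{\left(n \right)} = 0$
$S{\left(h \right)} = -25$ ($S{\left(h \right)} = \left(-5\right) 5 = -25$)
$S{\left(6 \right)} f + E{\left(B{\left(1 \right)},3 \right)} = \left(-25\right) 0 + 7 = 0 + 7 = 7$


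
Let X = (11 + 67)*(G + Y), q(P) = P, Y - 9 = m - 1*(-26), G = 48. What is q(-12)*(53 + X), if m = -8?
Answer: -70836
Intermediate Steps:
Y = 27 (Y = 9 + (-8 - 1*(-26)) = 9 + (-8 + 26) = 9 + 18 = 27)
X = 5850 (X = (11 + 67)*(48 + 27) = 78*75 = 5850)
q(-12)*(53 + X) = -12*(53 + 5850) = -12*5903 = -70836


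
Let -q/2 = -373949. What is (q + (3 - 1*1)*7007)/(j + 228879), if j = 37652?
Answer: 761912/266531 ≈ 2.8586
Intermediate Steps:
q = 747898 (q = -2*(-373949) = 747898)
(q + (3 - 1*1)*7007)/(j + 228879) = (747898 + (3 - 1*1)*7007)/(37652 + 228879) = (747898 + (3 - 1)*7007)/266531 = (747898 + 2*7007)*(1/266531) = (747898 + 14014)*(1/266531) = 761912*(1/266531) = 761912/266531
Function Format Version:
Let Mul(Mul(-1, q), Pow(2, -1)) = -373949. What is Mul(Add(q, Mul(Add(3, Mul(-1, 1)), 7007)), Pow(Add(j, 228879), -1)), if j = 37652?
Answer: Rational(761912, 266531) ≈ 2.8586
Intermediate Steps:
q = 747898 (q = Mul(-2, -373949) = 747898)
Mul(Add(q, Mul(Add(3, Mul(-1, 1)), 7007)), Pow(Add(j, 228879), -1)) = Mul(Add(747898, Mul(Add(3, Mul(-1, 1)), 7007)), Pow(Add(37652, 228879), -1)) = Mul(Add(747898, Mul(Add(3, -1), 7007)), Pow(266531, -1)) = Mul(Add(747898, Mul(2, 7007)), Rational(1, 266531)) = Mul(Add(747898, 14014), Rational(1, 266531)) = Mul(761912, Rational(1, 266531)) = Rational(761912, 266531)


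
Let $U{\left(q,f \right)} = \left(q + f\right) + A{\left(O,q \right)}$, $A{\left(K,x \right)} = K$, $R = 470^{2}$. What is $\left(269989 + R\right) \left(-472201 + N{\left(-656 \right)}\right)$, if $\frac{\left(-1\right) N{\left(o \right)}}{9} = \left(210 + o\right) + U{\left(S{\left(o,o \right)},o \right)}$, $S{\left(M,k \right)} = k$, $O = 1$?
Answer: $-224035848932$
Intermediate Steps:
$R = 220900$
$U{\left(q,f \right)} = 1 + f + q$ ($U{\left(q,f \right)} = \left(q + f\right) + 1 = \left(f + q\right) + 1 = 1 + f + q$)
$N{\left(o \right)} = -1899 - 27 o$ ($N{\left(o \right)} = - 9 \left(\left(210 + o\right) + \left(1 + o + o\right)\right) = - 9 \left(\left(210 + o\right) + \left(1 + 2 o\right)\right) = - 9 \left(211 + 3 o\right) = -1899 - 27 o$)
$\left(269989 + R\right) \left(-472201 + N{\left(-656 \right)}\right) = \left(269989 + 220900\right) \left(-472201 - -15813\right) = 490889 \left(-472201 + \left(-1899 + 17712\right)\right) = 490889 \left(-472201 + 15813\right) = 490889 \left(-456388\right) = -224035848932$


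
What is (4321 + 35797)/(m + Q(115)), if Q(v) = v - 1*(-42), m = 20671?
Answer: 20059/10414 ≈ 1.9262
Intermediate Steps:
Q(v) = 42 + v (Q(v) = v + 42 = 42 + v)
(4321 + 35797)/(m + Q(115)) = (4321 + 35797)/(20671 + (42 + 115)) = 40118/(20671 + 157) = 40118/20828 = 40118*(1/20828) = 20059/10414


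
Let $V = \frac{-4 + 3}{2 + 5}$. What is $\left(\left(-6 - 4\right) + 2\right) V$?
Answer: $\frac{8}{7} \approx 1.1429$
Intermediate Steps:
$V = - \frac{1}{7} \approx -0.14286$
$\left(\left(-6 - 4\right) + 2\right) V = \left(\left(-6 - 4\right) + 2\right) \left(- \frac{1}{7}\right) = \left(-10 + 2\right) \left(- \frac{1}{7}\right) = \left(-8\right) \left(- \frac{1}{7}\right) = \frac{8}{7}$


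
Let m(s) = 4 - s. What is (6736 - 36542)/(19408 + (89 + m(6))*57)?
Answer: -4258/3481 ≈ -1.2232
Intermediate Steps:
(6736 - 36542)/(19408 + (89 + m(6))*57) = (6736 - 36542)/(19408 + (89 + (4 - 1*6))*57) = -29806/(19408 + (89 + (4 - 6))*57) = -29806/(19408 + (89 - 2)*57) = -29806/(19408 + 87*57) = -29806/(19408 + 4959) = -29806/24367 = -29806*1/24367 = -4258/3481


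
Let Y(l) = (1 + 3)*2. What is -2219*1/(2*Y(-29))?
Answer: -2219/16 ≈ -138.69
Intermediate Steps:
Y(l) = 8 (Y(l) = 4*2 = 8)
-2219*1/(2*Y(-29)) = -2219/(2*8) = -2219/16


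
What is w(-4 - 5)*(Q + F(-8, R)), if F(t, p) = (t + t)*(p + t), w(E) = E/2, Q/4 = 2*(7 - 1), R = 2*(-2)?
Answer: -1080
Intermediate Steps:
R = -4
Q = 48 (Q = 4*(2*(7 - 1)) = 4*(2*6) = 4*12 = 48)
w(E) = E/2 (w(E) = E*(1/2) = E/2)
F(t, p) = 2*t*(p + t) (F(t, p) = (2*t)*(p + t) = 2*t*(p + t))
w(-4 - 5)*(Q + F(-8, R)) = ((-4 - 5)/2)*(48 + 2*(-8)*(-4 - 8)) = ((1/2)*(-9))*(48 + 2*(-8)*(-12)) = -9*(48 + 192)/2 = -9/2*240 = -1080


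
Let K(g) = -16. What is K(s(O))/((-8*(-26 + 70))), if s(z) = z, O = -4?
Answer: 1/22 ≈ 0.045455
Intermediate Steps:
K(s(O))/((-8*(-26 + 70))) = -16*(-1/(8*(-26 + 70))) = -16/((-8*44)) = -16/(-352) = -16*(-1/352) = 1/22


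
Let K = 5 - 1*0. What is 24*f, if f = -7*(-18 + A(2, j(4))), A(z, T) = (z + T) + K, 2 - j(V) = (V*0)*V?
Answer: 1512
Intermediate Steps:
j(V) = 2 (j(V) = 2 - V*0*V = 2 - 0*V = 2 - 1*0 = 2 + 0 = 2)
K = 5 (K = 5 + 0 = 5)
A(z, T) = 5 + T + z (A(z, T) = (z + T) + 5 = (T + z) + 5 = 5 + T + z)
f = 63 (f = -7*(-18 + (5 + 2 + 2)) = -7*(-18 + 9) = -7*(-9) = 63)
24*f = 24*63 = 1512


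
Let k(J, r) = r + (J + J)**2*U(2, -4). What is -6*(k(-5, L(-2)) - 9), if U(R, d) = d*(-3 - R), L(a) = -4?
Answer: -11922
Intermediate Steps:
k(J, r) = r + 80*J**2 (k(J, r) = r + (J + J)**2*(-1*(-4)*(3 + 2)) = r + (2*J)**2*(-1*(-4)*5) = r + (4*J**2)*20 = r + 80*J**2)
-6*(k(-5, L(-2)) - 9) = -6*((-4 + 80*(-5)**2) - 9) = -6*((-4 + 80*25) - 9) = -6*((-4 + 2000) - 9) = -6*(1996 - 9) = -6*1987 = -11922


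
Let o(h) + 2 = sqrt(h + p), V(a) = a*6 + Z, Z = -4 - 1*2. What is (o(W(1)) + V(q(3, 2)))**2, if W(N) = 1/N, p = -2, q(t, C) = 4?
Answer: (16 + I)**2 ≈ 255.0 + 32.0*I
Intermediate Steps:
Z = -6 (Z = -4 - 2 = -6)
V(a) = -6 + 6*a (V(a) = a*6 - 6 = 6*a - 6 = -6 + 6*a)
o(h) = -2 + sqrt(-2 + h) (o(h) = -2 + sqrt(h - 2) = -2 + sqrt(-2 + h))
(o(W(1)) + V(q(3, 2)))**2 = ((-2 + sqrt(-2 + 1/1)) + (-6 + 6*4))**2 = ((-2 + sqrt(-2 + 1)) + (-6 + 24))**2 = ((-2 + sqrt(-1)) + 18)**2 = ((-2 + I) + 18)**2 = (16 + I)**2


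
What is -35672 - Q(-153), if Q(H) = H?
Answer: -35519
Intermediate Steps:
-35672 - Q(-153) = -35672 - 1*(-153) = -35672 + 153 = -35519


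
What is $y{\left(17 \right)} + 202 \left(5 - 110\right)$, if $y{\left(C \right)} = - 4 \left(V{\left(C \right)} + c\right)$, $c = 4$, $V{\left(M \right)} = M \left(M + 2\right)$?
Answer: $-22518$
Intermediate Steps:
$V{\left(M \right)} = M \left(2 + M\right)$
$y{\left(C \right)} = -16 - 4 C \left(2 + C\right)$ ($y{\left(C \right)} = - 4 \left(C \left(2 + C\right) + 4\right) = - 4 \left(4 + C \left(2 + C\right)\right) = -16 - 4 C \left(2 + C\right)$)
$y{\left(17 \right)} + 202 \left(5 - 110\right) = \left(-16 - 68 \left(2 + 17\right)\right) + 202 \left(5 - 110\right) = \left(-16 - 68 \cdot 19\right) + 202 \left(5 - 110\right) = \left(-16 - 1292\right) + 202 \left(-105\right) = -1308 - 21210 = -22518$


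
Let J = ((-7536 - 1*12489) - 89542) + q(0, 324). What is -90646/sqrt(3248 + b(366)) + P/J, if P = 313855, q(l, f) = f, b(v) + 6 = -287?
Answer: -313855/109243 - 90646*sqrt(2955)/2955 ≈ -1670.4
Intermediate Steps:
b(v) = -293 (b(v) = -6 - 287 = -293)
J = -109243 (J = ((-7536 - 1*12489) - 89542) + 324 = ((-7536 - 12489) - 89542) + 324 = (-20025 - 89542) + 324 = -109567 + 324 = -109243)
-90646/sqrt(3248 + b(366)) + P/J = -90646/sqrt(3248 - 293) + 313855/(-109243) = -90646*sqrt(2955)/2955 + 313855*(-1/109243) = -90646*sqrt(2955)/2955 - 313855/109243 = -313855/109243 - 90646*sqrt(2955)/2955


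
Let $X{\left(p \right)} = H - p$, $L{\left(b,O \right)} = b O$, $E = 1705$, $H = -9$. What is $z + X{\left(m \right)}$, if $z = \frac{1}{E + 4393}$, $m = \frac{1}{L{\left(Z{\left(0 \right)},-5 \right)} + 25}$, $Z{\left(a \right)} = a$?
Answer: $- \frac{1378123}{152450} \approx -9.0398$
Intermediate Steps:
$L{\left(b,O \right)} = O b$
$m = \frac{1}{25}$ ($m = \frac{1}{\left(-5\right) 0 + 25} = \frac{1}{0 + 25} = \frac{1}{25} \approx 0.04$)
$X{\left(p \right)} = -9 - p$
$z = \frac{1}{6098}$ ($z = \frac{1}{1705 + 4393} = \frac{1}{6098} \approx 0.00016399$)
$z + X{\left(m \right)} = \frac{1}{6098} - \frac{226}{25} = - \frac{1378123}{152450}$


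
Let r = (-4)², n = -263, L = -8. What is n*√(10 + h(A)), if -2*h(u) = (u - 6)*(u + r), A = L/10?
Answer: -263*√1542/5 ≈ -2065.5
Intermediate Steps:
A = -⅘ (A = -8/10 = -8*⅒ = -⅘ ≈ -0.80000)
r = 16
h(u) = -(-6 + u)*(16 + u)/2 (h(u) = -(u - 6)*(u + 16)/2 = -(-6 + u)*(16 + u)/2)
n*√(10 + h(A)) = -263*√(10 + (48 - 5*(-⅘) - (-⅘)²/2)) = -263*√(10 + (48 + 4 - ½*16/25)) = -263*√(10 + (48 + 4 - 8/25)) = -263*√(10 + 1292/25) = -263*√1542/5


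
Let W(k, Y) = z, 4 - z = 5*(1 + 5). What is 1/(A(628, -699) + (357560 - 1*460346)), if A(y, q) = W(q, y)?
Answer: -1/102812 ≈ -9.7265e-6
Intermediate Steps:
z = -26 (z = 4 - 5*(1 + 5) = 4 - 5*6 = 4 - 1*30 = 4 - 30 = -26)
W(k, Y) = -26
A(y, q) = -26
1/(A(628, -699) + (357560 - 1*460346)) = 1/(-26 + (357560 - 1*460346)) = 1/(-26 + (357560 - 460346)) = 1/(-26 - 102786) = 1/(-102812) = -1/102812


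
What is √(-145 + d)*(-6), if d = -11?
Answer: -12*I*√39 ≈ -74.94*I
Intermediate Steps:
√(-145 + d)*(-6) = √(-145 - 11)*(-6) = √(-156)*(-6) = (2*I*√39)*(-6) = -12*I*√39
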